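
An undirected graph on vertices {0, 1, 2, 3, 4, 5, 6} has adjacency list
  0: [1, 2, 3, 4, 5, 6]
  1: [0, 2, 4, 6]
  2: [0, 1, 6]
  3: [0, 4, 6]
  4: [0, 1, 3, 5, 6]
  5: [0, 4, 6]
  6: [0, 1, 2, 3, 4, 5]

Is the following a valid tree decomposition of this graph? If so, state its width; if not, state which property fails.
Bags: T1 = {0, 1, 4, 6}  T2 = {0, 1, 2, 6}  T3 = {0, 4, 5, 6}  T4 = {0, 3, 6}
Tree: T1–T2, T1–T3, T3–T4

A tree decomposition must satisfy three properties: every vertex lies in some bag; for every edge, both endpoints lie together in some bag; and for every vertex, the bags containing it form a connected subtree. Here edge (4,3) lies in no bag, so the decomposition is invalid.

No — edge (4,3) lies in no bag.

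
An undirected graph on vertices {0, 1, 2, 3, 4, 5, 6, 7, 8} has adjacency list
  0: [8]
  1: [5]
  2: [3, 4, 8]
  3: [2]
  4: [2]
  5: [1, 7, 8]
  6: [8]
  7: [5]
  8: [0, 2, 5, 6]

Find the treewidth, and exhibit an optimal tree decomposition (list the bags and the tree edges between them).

Treewidth 1.
One optimal decomposition is:
Bags: B1 = {2, 8}  B2 = {5, 8}  B3 = {2, 3}  B4 = {1, 5}  B5 = {0, 8}  B6 = {5, 7}  B7 = {6, 8}  B8 = {2, 4}
Tree: B1–B2, B1–B3, B2–B4, B2–B5, B2–B6, B1–B7, B1–B8

Every bag has size at most 2, so the width is 2 − 1 = 1 and tw(G) ≤ 1. Since G has at least one edge (e.g. 8–2), it is not an edgeless graph, so tw(G) ≥ 1. Combining the bounds, tw(G) = 1.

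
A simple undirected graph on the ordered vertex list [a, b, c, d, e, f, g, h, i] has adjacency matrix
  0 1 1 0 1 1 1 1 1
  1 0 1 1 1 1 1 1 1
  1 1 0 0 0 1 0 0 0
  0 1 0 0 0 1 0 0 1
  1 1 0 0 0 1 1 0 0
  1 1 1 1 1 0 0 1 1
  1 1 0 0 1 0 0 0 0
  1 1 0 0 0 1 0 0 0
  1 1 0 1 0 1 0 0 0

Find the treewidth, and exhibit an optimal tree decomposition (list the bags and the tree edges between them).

Treewidth 3.
One such decomposition:
Bags: B1 = {a, b, f, i}  B2 = {b, d, f, i}  B3 = {a, b, c, f}  B4 = {a, b, e, f}  B5 = {a, b, f, h}  B6 = {a, b, e, g}
Tree: B1–B2, B1–B3, B3–B4, B3–B5, B4–B6

Every bag has size at most 4, so the width is 4 − 1 = 3 and tw(G) ≤ 3. On the other hand G contains the 4-clique {a, b, e, g}. A clique must lie in a single bag of any decomposition, so no decomposition can have width below 3. Combining the bounds, tw(G) = 3.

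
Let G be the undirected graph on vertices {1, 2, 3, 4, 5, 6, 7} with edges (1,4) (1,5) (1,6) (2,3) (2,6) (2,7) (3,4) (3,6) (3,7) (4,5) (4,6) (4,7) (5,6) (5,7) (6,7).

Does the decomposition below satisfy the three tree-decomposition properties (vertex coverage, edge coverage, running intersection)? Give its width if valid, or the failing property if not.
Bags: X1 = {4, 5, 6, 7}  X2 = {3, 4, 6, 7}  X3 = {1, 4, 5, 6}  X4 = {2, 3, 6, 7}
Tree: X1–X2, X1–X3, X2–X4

Vertex coverage: the bags together contain {1, 2, 3, 4, 5, 6, 7}, the full vertex set. Edge coverage: each edge of G has both endpoints in at least one bag. Running intersection: for every vertex, the bags containing it form a connected subtree. All three properties hold, so this is a valid tree decomposition of width max|bag| − 1 = 3, and hence tw(G) ≤ 3.

Yes; width 3.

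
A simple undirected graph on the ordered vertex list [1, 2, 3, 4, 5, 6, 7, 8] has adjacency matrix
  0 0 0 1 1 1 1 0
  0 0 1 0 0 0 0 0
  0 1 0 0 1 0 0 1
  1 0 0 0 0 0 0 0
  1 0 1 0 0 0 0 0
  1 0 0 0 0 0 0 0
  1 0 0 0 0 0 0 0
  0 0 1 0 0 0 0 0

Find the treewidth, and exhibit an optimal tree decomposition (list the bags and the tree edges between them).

Treewidth 1.
Bags: B1 = {3, 5}  B2 = {1, 5}  B3 = {1, 6}  B4 = {1, 4}  B5 = {3, 8}  B6 = {2, 3}  B7 = {1, 7}
Tree: B1–B2, B2–B3, B3–B4, B1–B5, B5–B6, B2–B7

Every bag has size at most 2, so the width is 2 − 1 = 1 and tw(G) ≤ 1. Any graph with an edge has treewidth ≥ 1, and G has the edge 5–3. The upper and lower bounds meet at 1, so that is the treewidth.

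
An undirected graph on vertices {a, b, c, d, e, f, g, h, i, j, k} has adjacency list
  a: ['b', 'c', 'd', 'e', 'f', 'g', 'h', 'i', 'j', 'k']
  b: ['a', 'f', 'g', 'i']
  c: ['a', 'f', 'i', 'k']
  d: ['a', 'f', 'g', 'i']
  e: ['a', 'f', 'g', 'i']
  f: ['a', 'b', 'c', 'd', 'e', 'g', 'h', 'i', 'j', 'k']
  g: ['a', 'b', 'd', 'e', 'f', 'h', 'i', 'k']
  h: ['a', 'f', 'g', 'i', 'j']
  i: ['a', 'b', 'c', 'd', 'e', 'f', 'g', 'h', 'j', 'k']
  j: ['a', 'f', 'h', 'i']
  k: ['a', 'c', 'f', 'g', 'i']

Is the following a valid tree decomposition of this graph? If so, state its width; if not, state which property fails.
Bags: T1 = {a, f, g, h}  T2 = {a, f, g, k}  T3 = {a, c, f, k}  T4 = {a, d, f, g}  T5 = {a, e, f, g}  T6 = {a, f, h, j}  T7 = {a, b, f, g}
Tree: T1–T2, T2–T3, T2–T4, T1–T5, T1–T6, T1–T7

No — vertex i appears in no bag.

A tree decomposition must satisfy three properties: every vertex lies in some bag; for every edge, both endpoints lie together in some bag; and for every vertex, the bags containing it form a connected subtree. Here vertex i appears in no bag, so the decomposition is invalid.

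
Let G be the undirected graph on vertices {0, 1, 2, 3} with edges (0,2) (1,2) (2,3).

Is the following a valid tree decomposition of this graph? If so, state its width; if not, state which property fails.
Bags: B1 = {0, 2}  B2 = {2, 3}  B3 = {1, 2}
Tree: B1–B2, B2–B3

Yes; width 1.

Vertex coverage: the bags together contain {0, 1, 2, 3}, the full vertex set. Edge coverage: each edge of G has both endpoints in at least one bag. Running intersection: for every vertex, the bags containing it form a connected subtree. All three properties hold, so this is a valid tree decomposition of width max|bag| − 1 = 1, and hence tw(G) ≤ 1.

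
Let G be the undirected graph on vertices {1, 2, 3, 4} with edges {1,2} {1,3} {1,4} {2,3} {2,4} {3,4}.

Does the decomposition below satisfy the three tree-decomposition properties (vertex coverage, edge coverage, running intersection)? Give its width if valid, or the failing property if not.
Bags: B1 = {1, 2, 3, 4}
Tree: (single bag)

Yes; width 3.

Vertex coverage: the bags together contain {1, 2, 3, 4}, the full vertex set. Edge coverage: each edge of G has both endpoints in at least one bag. Running intersection: for every vertex, the bags containing it form a connected subtree. All three properties hold, so this is a valid tree decomposition of width max|bag| − 1 = 3, and hence tw(G) ≤ 3.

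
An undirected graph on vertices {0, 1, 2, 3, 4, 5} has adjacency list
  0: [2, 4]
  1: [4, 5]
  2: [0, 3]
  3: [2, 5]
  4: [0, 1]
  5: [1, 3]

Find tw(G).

2

A width-2 tree decomposition is:
Bags: B1 = {0, 2, 4}  B2 = {2, 3, 4}  B3 = {3, 4, 5}  B4 = {1, 4, 5}
Tree: B1–B2, B2–B3, B3–B4
Each bag holds 3 vertices, so the decomposition has width 2, which upper-bounds the treewidth. Since 4–0–2–3–5–1–4 is a cycle in G, G is not acyclic. Forests are exactly the graphs of treewidth ≤ 1, so tw(G) ≥ 2. Hence tw(G) = 2 exactly.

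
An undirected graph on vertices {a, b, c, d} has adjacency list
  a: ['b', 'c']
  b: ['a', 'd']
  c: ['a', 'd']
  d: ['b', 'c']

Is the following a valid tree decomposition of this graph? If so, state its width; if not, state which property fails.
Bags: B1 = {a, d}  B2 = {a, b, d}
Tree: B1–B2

A tree decomposition must satisfy three properties: every vertex lies in some bag; for every edge, both endpoints lie together in some bag; and for every vertex, the bags containing it form a connected subtree. Here vertex c appears in no bag, so the decomposition is invalid.

No — vertex c appears in no bag.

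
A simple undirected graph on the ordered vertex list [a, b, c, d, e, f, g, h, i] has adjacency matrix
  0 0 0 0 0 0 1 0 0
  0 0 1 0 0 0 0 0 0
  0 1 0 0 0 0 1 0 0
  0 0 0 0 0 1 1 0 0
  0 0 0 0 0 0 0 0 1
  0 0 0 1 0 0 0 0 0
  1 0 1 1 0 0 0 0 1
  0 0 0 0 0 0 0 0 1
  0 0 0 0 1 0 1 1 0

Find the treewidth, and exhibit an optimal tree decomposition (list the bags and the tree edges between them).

Treewidth 1.
One such decomposition:
Bags: B1 = {a, g}  B2 = {g, i}  B3 = {c, g}  B4 = {d, g}  B5 = {d, f}  B6 = {b, c}  B7 = {h, i}  B8 = {e, i}
Tree: B1–B2, B2–B3, B1–B4, B4–B5, B3–B6, B2–B7, B7–B8

Every bag has size at most 2, so the width is 2 − 1 = 1 and tw(G) ≤ 1. Any graph with an edge has treewidth ≥ 1, and G has the edge g–a. Hence tw(G) = 1 exactly.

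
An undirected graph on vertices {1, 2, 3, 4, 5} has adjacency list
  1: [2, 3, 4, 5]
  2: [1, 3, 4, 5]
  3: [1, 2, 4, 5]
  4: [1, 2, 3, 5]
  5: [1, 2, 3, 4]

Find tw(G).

A width-4 tree decomposition is:
Bags: B1 = {1, 2, 3, 4, 5}
Tree: (single bag)
A single bag containing all 5 vertices is trivially a valid decomposition of width 4. On the other hand G contains the 5-clique {1, 2, 3, 4, 5}. A clique must lie in a single bag of any decomposition, so no decomposition can have width below 4. Therefore the treewidth is 4.

4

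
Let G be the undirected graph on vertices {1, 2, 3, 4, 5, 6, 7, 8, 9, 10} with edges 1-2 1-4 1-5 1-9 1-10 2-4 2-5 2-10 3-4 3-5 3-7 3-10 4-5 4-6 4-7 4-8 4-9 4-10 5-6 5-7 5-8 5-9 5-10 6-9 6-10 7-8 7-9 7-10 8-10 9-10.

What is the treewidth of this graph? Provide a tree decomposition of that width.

Treewidth 4.
Bags: B1 = {3, 4, 5, 7, 10}  B2 = {4, 5, 7, 9, 10}  B3 = {4, 5, 7, 8, 10}  B4 = {1, 4, 5, 9, 10}  B5 = {1, 2, 4, 5, 10}  B6 = {4, 5, 6, 9, 10}
Tree: B1–B2, B1–B3, B2–B4, B4–B5, B2–B6

The largest bag has 5 vertices, giving width 4; this decomposition certifies tw(G) ≤ 4. For the lower bound, the 5 vertices {1, 4, 5, 9, 10} are pairwise adjacent, and any tree decomposition puts a clique entirely inside one bag — forcing width ≥ 4. Therefore the treewidth is 4.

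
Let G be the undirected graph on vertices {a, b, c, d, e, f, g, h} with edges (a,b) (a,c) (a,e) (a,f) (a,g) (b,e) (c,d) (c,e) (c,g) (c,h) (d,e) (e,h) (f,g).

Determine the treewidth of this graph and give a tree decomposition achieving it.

Treewidth 2.
One optimal decomposition is:
Bags: B1 = {a, c, g}  B2 = {a, c, e}  B3 = {a, b, e}  B4 = {a, f, g}  B5 = {c, e, h}  B6 = {c, d, e}
Tree: B1–B2, B2–B3, B1–B4, B2–B5, B2–B6

The largest bag has 3 vertices, giving width 2; this decomposition certifies tw(G) ≤ 2. For the lower bound, the 3 vertices {a, c, g} are pairwise adjacent, and any tree decomposition puts a clique entirely inside one bag — forcing width ≥ 2. The upper and lower bounds meet at 2, so that is the treewidth.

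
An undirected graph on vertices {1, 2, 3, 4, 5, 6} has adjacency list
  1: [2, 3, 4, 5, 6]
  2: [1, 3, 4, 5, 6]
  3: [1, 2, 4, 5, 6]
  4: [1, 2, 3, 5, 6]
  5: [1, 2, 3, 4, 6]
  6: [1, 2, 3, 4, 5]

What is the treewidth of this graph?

A width-5 tree decomposition is:
Bags: B1 = {1, 2, 3, 4, 5, 6}
Tree: (single bag)
A single bag containing all 6 vertices is trivially a valid decomposition of width 5. On the other hand G contains the 6-clique {1, 2, 3, 4, 5, 6}. A clique must lie in a single bag of any decomposition, so no decomposition can have width below 5. Therefore the treewidth is 5.

5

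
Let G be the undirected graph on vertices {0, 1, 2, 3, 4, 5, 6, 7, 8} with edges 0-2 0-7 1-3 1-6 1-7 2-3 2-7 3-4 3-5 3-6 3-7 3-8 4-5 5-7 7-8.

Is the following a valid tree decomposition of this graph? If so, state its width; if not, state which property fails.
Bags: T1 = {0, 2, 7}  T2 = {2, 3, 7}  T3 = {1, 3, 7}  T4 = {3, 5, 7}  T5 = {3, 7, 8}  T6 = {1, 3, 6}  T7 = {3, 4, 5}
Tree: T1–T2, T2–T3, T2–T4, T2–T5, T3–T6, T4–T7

Every vertex of G appears in some bag (union = {0, 1, 2, 3, 4, 5, 6, 7, 8}); every edge is covered by a bag; and for each vertex v the set of bags containing v is connected in the bag tree. The decomposition is therefore valid. The largest bag has 3 vertices, so the width is 2.

Yes; width 2.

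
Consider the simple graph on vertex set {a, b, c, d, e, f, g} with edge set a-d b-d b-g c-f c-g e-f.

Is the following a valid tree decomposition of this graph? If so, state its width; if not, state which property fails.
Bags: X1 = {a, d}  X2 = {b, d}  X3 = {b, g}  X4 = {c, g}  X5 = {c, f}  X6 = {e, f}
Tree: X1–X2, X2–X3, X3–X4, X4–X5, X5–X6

Checking the three conditions: (i) the bags cover all of {a, b, c, d, e, f, g}; (ii) for each edge, some bag contains both endpoints; (iii) the bags containing any fixed vertex form a subtree. All hold, so the decomposition is valid with width 2 − 1 = 1.

Yes; width 1.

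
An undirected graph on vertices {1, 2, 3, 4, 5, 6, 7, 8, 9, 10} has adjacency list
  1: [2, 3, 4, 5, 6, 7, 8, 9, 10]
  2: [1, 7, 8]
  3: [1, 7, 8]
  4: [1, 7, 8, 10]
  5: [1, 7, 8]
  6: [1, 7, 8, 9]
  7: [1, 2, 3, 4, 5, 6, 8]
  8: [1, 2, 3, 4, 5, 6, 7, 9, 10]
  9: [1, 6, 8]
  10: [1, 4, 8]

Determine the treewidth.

A width-3 tree decomposition is:
Bags: B1 = {1, 3, 7, 8}  B2 = {1, 4, 7, 8}  B3 = {1, 6, 7, 8}  B4 = {1, 2, 7, 8}  B5 = {1, 5, 7, 8}  B6 = {1, 6, 8, 9}  B7 = {1, 4, 8, 10}
Tree: B1–B2, B2–B3, B2–B4, B4–B5, B3–B6, B2–B7
Each bag holds 4 vertices, so the decomposition has width 3, which upper-bounds the treewidth. On the other hand G contains the 4-clique {1, 6, 8, 9}. A clique must lie in a single bag of any decomposition, so no decomposition can have width below 3. Therefore the treewidth is 3.

3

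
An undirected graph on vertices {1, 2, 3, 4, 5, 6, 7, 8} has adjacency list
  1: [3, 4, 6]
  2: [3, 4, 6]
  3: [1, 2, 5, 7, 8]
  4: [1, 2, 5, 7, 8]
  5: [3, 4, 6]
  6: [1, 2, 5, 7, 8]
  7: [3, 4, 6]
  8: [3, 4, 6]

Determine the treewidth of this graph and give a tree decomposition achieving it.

The largest bag has 4 vertices, giving width 3; this decomposition certifies tw(G) ≤ 3. For the lower bound: the 4 vertex sets {2,4}, {3,5}, {6}, {1} are disjoint, each induces a connected subgraph, and every pair is joined by at least one edge of G. Contracting each set to a single vertex therefore yields K_{4} as a minor, and since treewidth is minor-monotone, tw(G) ≥ tw(K_{4}) = 3. Therefore the treewidth is 3.

Treewidth 3.
Bags: B1 = {2, 3, 4, 6}  B2 = {3, 4, 5, 6}  B3 = {1, 3, 4, 6}  B4 = {3, 4, 6, 7}  B5 = {3, 4, 6, 8}
Tree: B1–B2, B2–B3, B3–B4, B4–B5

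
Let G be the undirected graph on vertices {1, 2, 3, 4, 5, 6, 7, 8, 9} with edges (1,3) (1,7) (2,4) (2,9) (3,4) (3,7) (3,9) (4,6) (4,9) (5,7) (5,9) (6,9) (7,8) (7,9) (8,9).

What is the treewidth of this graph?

A width-2 tree decomposition is:
Bags: B1 = {3, 4, 9}  B2 = {3, 7, 9}  B3 = {5, 7, 9}  B4 = {7, 8, 9}  B5 = {1, 3, 7}  B6 = {2, 4, 9}  B7 = {4, 6, 9}
Tree: B1–B2, B2–B3, B2–B4, B2–B5, B1–B6, B6–B7
The largest bag has 3 vertices, giving width 2; this decomposition certifies tw(G) ≤ 2. For the lower bound, the 3 vertices {1, 3, 7} are pairwise adjacent, and any tree decomposition puts a clique entirely inside one bag — forcing width ≥ 2. Therefore the treewidth is 2.

2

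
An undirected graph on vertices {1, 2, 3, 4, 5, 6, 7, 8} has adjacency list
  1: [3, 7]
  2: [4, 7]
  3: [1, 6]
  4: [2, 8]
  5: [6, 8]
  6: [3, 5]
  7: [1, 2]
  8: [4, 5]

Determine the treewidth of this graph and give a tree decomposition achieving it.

Each bag holds 3 vertices, so the decomposition has width 2, which upper-bounds the treewidth. The edges 2–7–1–3–6–5–8–4–2 form a cycle, so G is not a tree and its treewidth is at least 2. Combining the bounds, tw(G) = 2.

Treewidth 2.
Bags: B1 = {1, 2, 7}  B2 = {1, 2, 3}  B3 = {2, 3, 6}  B4 = {2, 5, 6}  B5 = {2, 5, 8}  B6 = {2, 4, 8}
Tree: B1–B2, B2–B3, B3–B4, B4–B5, B5–B6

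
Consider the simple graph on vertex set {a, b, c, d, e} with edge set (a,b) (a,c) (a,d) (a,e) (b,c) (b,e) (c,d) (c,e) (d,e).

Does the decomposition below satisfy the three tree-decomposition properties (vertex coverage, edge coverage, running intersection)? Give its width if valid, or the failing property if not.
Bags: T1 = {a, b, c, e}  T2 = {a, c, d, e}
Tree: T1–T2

Yes; width 3.

Every vertex of G appears in some bag (union = {a, b, c, d, e}); every edge is covered by a bag; and for each vertex v the set of bags containing v is connected in the bag tree. The decomposition is therefore valid. The largest bag has 4 vertices, so the width is 3.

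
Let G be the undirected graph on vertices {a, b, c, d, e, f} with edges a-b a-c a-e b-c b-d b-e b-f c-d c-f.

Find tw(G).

2

A width-2 tree decomposition is:
Bags: B1 = {b, c, d}  B2 = {a, b, c}  B3 = {b, c, f}  B4 = {a, b, e}
Tree: B1–B2, B1–B3, B2–B4
Every bag has size at most 3, so the width is 3 − 1 = 2 and tw(G) ≤ 2. Conversely, {a, b, e} is a clique of size 3, and the vertices of any clique must share a bag in every tree decomposition; so some bag has ≥ 3 vertices and tw(G) ≥ 2. Therefore the treewidth is 2.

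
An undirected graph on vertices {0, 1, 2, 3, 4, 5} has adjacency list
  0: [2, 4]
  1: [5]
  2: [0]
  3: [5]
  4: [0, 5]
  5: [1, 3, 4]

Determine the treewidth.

1

A width-1 tree decomposition is:
Bags: B1 = {0, 2}  B2 = {0, 4}  B3 = {4, 5}  B4 = {1, 5}  B5 = {3, 5}
Tree: B1–B2, B2–B3, B3–B4, B3–B5
Every bag has size at most 2, so the width is 2 − 1 = 1 and tw(G) ≤ 1. Since G has at least one edge (e.g. 2–0), it is not an edgeless graph, so tw(G) ≥ 1. Therefore the treewidth is 1.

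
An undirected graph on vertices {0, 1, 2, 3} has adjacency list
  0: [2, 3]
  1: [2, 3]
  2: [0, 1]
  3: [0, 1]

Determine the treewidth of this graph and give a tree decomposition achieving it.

Treewidth 2.
Bags: B1 = {0, 2, 3}  B2 = {1, 2, 3}
Tree: B1–B2

Every bag has size at most 3, so the width is 3 − 1 = 2 and tw(G) ≤ 2. Since 3–0–2–1–3 is a cycle in G, G is not acyclic. Forests are exactly the graphs of treewidth ≤ 1, so tw(G) ≥ 2. Hence tw(G) = 2 exactly.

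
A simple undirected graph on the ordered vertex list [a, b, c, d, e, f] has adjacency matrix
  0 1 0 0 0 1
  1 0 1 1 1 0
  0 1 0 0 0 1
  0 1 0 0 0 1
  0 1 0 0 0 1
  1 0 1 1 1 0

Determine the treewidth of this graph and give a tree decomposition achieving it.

Treewidth 2.
One such decomposition:
Bags: B1 = {b, c, f}  B2 = {a, b, f}  B3 = {b, d, f}  B4 = {b, e, f}
Tree: B1–B2, B2–B3, B3–B4

The largest bag has 3 vertices, giving width 2; this decomposition certifies tw(G) ≤ 2. The edges c–f–a–b–c form a cycle, so G is not a tree and its treewidth is at least 2. The upper and lower bounds meet at 2, so that is the treewidth.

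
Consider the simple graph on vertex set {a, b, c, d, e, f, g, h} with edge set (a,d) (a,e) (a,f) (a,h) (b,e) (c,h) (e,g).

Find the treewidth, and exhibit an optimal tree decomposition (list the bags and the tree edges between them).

The largest bag has 2 vertices, giving width 1; this decomposition certifies tw(G) ≤ 1. G has an edge, so its treewidth is at least 1. Hence tw(G) = 1 exactly.

Treewidth 1.
Bags: B1 = {a, h}  B2 = {a, e}  B3 = {c, h}  B4 = {a, f}  B5 = {e, g}  B6 = {a, d}  B7 = {b, e}
Tree: B1–B2, B1–B3, B1–B4, B2–B5, B1–B6, B2–B7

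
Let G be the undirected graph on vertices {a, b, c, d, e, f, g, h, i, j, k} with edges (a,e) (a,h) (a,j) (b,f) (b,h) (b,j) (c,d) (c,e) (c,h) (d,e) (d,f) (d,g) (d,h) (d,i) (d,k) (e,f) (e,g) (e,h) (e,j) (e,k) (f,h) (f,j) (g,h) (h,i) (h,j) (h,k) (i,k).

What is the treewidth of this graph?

A width-3 tree decomposition is:
Bags: B1 = {d, e, f, h}  B2 = {d, e, g, h}  B3 = {d, e, h, k}  B4 = {e, f, h, j}  B5 = {d, h, i, k}  B6 = {b, f, h, j}  B7 = {a, e, h, j}  B8 = {c, d, e, h}
Tree: B1–B2, B2–B3, B1–B4, B3–B5, B4–B6, B4–B7, B1–B8
Every bag has size at most 4, so the width is 4 − 1 = 3 and tw(G) ≤ 3. For the lower bound, the 4 vertices {d, e, g, h} are pairwise adjacent, and any tree decomposition puts a clique entirely inside one bag — forcing width ≥ 3. Therefore the treewidth is 3.

3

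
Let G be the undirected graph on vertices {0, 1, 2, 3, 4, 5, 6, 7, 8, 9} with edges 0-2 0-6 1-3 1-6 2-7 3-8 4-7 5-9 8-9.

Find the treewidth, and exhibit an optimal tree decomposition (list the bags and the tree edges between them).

Treewidth 1.
One optimal decomposition is:
Bags: B1 = {5, 9}  B2 = {8, 9}  B3 = {3, 8}  B4 = {1, 3}  B5 = {1, 6}  B6 = {0, 6}  B7 = {0, 2}  B8 = {2, 7}  B9 = {4, 7}
Tree: B1–B2, B2–B3, B3–B4, B4–B5, B5–B6, B6–B7, B7–B8, B8–B9

Every bag has size at most 2, so the width is 2 − 1 = 1 and tw(G) ≤ 1. G has an edge, so its treewidth is at least 1. Combining the bounds, tw(G) = 1.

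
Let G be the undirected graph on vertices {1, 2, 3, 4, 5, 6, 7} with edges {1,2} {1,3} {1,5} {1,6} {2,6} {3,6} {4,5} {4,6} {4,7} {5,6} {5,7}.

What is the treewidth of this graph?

2

A width-2 tree decomposition is:
Bags: B1 = {1, 3, 6}  B2 = {1, 5, 6}  B3 = {4, 5, 6}  B4 = {4, 5, 7}  B5 = {1, 2, 6}
Tree: B1–B2, B2–B3, B3–B4, B2–B5
Every bag has size at most 3, so the width is 3 − 1 = 2 and tw(G) ≤ 2. Conversely, {1, 2, 6} is a clique of size 3, and the vertices of any clique must share a bag in every tree decomposition; so some bag has ≥ 3 vertices and tw(G) ≥ 2. Combining the bounds, tw(G) = 2.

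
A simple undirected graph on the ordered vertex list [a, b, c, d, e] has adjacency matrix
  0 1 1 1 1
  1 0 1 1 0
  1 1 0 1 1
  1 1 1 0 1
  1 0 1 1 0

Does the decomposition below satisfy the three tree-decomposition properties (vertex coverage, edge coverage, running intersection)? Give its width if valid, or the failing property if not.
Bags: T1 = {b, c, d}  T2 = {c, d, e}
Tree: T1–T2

No — vertex a appears in no bag.

A tree decomposition must satisfy three properties: every vertex lies in some bag; for every edge, both endpoints lie together in some bag; and for every vertex, the bags containing it form a connected subtree. Here vertex a appears in no bag, so the decomposition is invalid.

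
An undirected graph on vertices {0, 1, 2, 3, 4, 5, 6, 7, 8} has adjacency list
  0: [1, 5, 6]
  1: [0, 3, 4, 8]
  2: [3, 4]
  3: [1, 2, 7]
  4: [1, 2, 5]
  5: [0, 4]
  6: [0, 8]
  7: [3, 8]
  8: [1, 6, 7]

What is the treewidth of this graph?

A width-3 tree decomposition is:
Bags: B1 = {3, 6, 7, 8}  B2 = {1, 3, 6, 8}  B3 = {0, 1, 3, 6}  B4 = {0, 1, 2, 3}  B5 = {0, 1, 2, 4}  B6 = {0, 2, 4, 5}
Tree: B1–B2, B2–B3, B3–B4, B4–B5, B5–B6
The largest bag has 4 vertices, giving width 3; this decomposition certifies tw(G) ≤ 3. For the lower bound: the 4 vertex sets {6,7,8}, {3}, {1}, {0,2,4,5} are disjoint, each induces a connected subgraph, and every pair is joined by at least one edge of G. Contracting each set to a single vertex therefore yields K_{4} as a minor, and since treewidth is minor-monotone, tw(G) ≥ tw(K_{4}) = 3. The upper and lower bounds meet at 3, so that is the treewidth.

3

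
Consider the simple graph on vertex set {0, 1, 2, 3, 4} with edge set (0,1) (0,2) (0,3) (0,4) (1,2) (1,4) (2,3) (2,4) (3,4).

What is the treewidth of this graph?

3

A width-3 tree decomposition is:
Bags: B1 = {0, 2, 3, 4}  B2 = {0, 1, 2, 4}
Tree: B1–B2
Each bag holds 4 vertices, so the decomposition has width 3, which upper-bounds the treewidth. For the lower bound, the 4 vertices {0, 1, 2, 4} are pairwise adjacent, and any tree decomposition puts a clique entirely inside one bag — forcing width ≥ 3. The upper and lower bounds meet at 3, so that is the treewidth.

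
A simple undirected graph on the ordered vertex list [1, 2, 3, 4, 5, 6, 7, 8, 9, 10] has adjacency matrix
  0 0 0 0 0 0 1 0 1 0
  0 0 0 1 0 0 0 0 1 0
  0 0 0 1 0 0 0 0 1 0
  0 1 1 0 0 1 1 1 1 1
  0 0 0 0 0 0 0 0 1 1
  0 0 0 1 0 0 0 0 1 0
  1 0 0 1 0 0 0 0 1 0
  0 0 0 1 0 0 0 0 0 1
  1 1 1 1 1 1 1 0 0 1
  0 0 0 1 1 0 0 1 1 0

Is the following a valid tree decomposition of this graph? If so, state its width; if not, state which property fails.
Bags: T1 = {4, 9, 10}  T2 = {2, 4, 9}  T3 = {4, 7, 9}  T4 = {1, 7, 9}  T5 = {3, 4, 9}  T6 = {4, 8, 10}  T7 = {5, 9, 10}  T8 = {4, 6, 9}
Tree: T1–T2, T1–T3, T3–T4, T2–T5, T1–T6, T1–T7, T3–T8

Vertex coverage: the bags together contain {1, 2, 3, 4, 5, 6, 7, 8, 9, 10}, the full vertex set. Edge coverage: each edge of G has both endpoints in at least one bag. Running intersection: for every vertex, the bags containing it form a connected subtree. All three properties hold, so this is a valid tree decomposition of width max|bag| − 1 = 2, and hence tw(G) ≤ 2.

Yes; width 2.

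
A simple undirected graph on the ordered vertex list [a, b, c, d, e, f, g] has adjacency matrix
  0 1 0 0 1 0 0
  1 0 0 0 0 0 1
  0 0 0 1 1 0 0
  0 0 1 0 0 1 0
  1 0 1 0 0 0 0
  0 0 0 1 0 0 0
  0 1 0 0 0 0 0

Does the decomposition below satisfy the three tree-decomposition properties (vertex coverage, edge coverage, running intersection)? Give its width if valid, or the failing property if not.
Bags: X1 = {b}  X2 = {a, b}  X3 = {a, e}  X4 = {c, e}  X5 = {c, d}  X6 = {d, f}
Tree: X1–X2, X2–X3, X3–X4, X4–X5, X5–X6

A tree decomposition must satisfy three properties: every vertex lies in some bag; for every edge, both endpoints lie together in some bag; and for every vertex, the bags containing it form a connected subtree. Here vertex g appears in no bag, so the decomposition is invalid.

No — vertex g appears in no bag.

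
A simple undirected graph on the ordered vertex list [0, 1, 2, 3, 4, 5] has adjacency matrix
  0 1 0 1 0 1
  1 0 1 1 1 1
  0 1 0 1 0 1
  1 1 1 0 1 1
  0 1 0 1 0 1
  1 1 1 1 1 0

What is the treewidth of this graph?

3

A width-3 tree decomposition is:
Bags: B1 = {0, 1, 3, 5}  B2 = {1, 2, 3, 5}  B3 = {1, 3, 4, 5}
Tree: B1–B2, B2–B3
Each bag holds 4 vertices, so the decomposition has width 3, which upper-bounds the treewidth. On the other hand G contains the 4-clique {0, 1, 3, 5}. A clique must lie in a single bag of any decomposition, so no decomposition can have width below 3. Therefore the treewidth is 3.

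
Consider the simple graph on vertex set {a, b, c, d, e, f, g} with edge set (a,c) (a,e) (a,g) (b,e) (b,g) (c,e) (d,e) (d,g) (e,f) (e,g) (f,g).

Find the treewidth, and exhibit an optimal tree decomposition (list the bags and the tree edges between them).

Each bag holds 3 vertices, so the decomposition has width 2, which upper-bounds the treewidth. Conversely, {d, e, g} is a clique of size 3, and the vertices of any clique must share a bag in every tree decomposition; so some bag has ≥ 3 vertices and tw(G) ≥ 2. Hence tw(G) = 2 exactly.

Treewidth 2.
Bags: B1 = {a, e, g}  B2 = {d, e, g}  B3 = {b, e, g}  B4 = {a, c, e}  B5 = {e, f, g}
Tree: B1–B2, B1–B3, B1–B4, B3–B5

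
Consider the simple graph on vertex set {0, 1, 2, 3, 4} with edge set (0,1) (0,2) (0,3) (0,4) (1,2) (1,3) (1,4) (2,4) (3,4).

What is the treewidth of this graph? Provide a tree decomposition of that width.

Every bag has size at most 4, so the width is 4 − 1 = 3 and tw(G) ≤ 3. For the lower bound, the 4 vertices {0, 1, 2, 4} are pairwise adjacent, and any tree decomposition puts a clique entirely inside one bag — forcing width ≥ 3. The upper and lower bounds meet at 3, so that is the treewidth.

Treewidth 3.
Bags: B1 = {0, 1, 2, 4}  B2 = {0, 1, 3, 4}
Tree: B1–B2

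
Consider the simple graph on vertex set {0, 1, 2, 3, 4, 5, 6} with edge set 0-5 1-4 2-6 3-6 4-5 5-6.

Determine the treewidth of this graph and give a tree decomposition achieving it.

Treewidth 1.
One optimal decomposition is:
Bags: B1 = {5, 6}  B2 = {2, 6}  B3 = {4, 5}  B4 = {3, 6}  B5 = {0, 5}  B6 = {1, 4}
Tree: B1–B2, B1–B3, B2–B4, B3–B5, B3–B6

Each bag holds 2 vertices, so the decomposition has width 1, which upper-bounds the treewidth. G has an edge, so its treewidth is at least 1. Hence tw(G) = 1 exactly.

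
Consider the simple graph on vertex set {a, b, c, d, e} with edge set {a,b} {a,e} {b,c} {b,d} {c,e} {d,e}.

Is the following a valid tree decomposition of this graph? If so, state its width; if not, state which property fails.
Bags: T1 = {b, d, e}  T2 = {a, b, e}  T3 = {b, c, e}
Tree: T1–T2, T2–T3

Every vertex of G appears in some bag (union = {a, b, c, d, e}); every edge is covered by a bag; and for each vertex v the set of bags containing v is connected in the bag tree. The decomposition is therefore valid. The largest bag has 3 vertices, so the width is 2.

Yes; width 2.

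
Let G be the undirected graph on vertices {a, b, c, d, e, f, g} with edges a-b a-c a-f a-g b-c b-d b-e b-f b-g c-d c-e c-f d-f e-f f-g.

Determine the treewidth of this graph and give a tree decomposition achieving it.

Treewidth 3.
One such decomposition:
Bags: B1 = {a, b, f, g}  B2 = {a, b, c, f}  B3 = {b, c, e, f}  B4 = {b, c, d, f}
Tree: B1–B2, B2–B3, B2–B4

Each bag holds 4 vertices, so the decomposition has width 3, which upper-bounds the treewidth. Conversely, {a, b, f, g} is a clique of size 4, and the vertices of any clique must share a bag in every tree decomposition; so some bag has ≥ 4 vertices and tw(G) ≥ 3. Hence tw(G) = 3 exactly.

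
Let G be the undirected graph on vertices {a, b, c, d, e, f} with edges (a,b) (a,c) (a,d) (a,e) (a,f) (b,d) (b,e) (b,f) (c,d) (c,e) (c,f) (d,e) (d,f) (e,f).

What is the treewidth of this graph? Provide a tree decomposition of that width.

The largest bag has 5 vertices, giving width 4; this decomposition certifies tw(G) ≤ 4. On the other hand G contains the 5-clique {a, c, d, e, f}. A clique must lie in a single bag of any decomposition, so no decomposition can have width below 4. The upper and lower bounds meet at 4, so that is the treewidth.

Treewidth 4.
One optimal decomposition is:
Bags: B1 = {a, b, d, e, f}  B2 = {a, c, d, e, f}
Tree: B1–B2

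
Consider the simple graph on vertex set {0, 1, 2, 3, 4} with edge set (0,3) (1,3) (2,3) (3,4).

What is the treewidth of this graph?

1

A width-1 tree decomposition is:
Bags: B1 = {1, 3}  B2 = {3, 4}  B3 = {0, 3}  B4 = {2, 3}
Tree: B1–B2, B2–B3, B1–B4
Each bag holds 2 vertices, so the decomposition has width 1, which upper-bounds the treewidth. Any graph with an edge has treewidth ≥ 1, and G has the edge 1–3. Combining the bounds, tw(G) = 1.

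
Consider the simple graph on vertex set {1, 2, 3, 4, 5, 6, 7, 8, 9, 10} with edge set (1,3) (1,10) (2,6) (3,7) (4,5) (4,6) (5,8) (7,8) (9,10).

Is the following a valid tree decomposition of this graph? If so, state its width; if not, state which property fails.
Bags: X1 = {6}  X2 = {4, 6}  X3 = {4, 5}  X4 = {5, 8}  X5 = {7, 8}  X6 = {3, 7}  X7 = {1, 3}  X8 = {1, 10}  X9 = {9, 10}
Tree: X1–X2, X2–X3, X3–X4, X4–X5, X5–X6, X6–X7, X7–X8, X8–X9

A tree decomposition must satisfy three properties: every vertex lies in some bag; for every edge, both endpoints lie together in some bag; and for every vertex, the bags containing it form a connected subtree. Here vertex 2 appears in no bag, so the decomposition is invalid.

No — vertex 2 appears in no bag.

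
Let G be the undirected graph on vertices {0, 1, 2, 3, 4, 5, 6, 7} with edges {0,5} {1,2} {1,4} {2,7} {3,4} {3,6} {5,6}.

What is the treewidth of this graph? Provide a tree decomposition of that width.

Treewidth 1.
One optimal decomposition is:
Bags: B1 = {0, 5}  B2 = {5, 6}  B3 = {3, 6}  B4 = {3, 4}  B5 = {1, 4}  B6 = {1, 2}  B7 = {2, 7}
Tree: B1–B2, B2–B3, B3–B4, B4–B5, B5–B6, B6–B7

Each bag holds 2 vertices, so the decomposition has width 1, which upper-bounds the treewidth. Since G has at least one edge (e.g. 0–5), it is not an edgeless graph, so tw(G) ≥ 1. Therefore the treewidth is 1.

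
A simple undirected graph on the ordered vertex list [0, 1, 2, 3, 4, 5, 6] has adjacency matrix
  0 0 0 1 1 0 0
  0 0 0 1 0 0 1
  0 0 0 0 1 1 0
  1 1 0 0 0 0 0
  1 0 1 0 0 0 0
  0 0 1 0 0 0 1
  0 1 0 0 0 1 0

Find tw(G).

2

A width-2 tree decomposition is:
Bags: B1 = {0, 2, 4}  B2 = {0, 2, 3}  B3 = {1, 2, 3}  B4 = {1, 2, 6}  B5 = {2, 5, 6}
Tree: B1–B2, B2–B3, B3–B4, B4–B5
The largest bag has 3 vertices, giving width 2; this decomposition certifies tw(G) ≤ 2. The edges 2–4–0–3–1–6–5–2 form a cycle, so G is not a tree and its treewidth is at least 2. Combining the bounds, tw(G) = 2.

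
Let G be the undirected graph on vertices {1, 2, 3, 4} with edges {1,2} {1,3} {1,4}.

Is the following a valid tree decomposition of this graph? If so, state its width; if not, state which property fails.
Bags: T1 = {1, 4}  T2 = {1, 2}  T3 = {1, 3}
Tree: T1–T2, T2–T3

Every vertex of G appears in some bag (union = {1, 2, 3, 4}); every edge is covered by a bag; and for each vertex v the set of bags containing v is connected in the bag tree. The decomposition is therefore valid. The largest bag has 2 vertices, so the width is 1.

Yes; width 1.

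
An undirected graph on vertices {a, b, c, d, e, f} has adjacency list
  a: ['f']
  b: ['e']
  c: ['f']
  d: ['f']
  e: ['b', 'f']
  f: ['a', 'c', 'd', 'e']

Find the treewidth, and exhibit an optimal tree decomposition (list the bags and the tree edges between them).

Treewidth 1.
One such decomposition:
Bags: B1 = {c, f}  B2 = {e, f}  B3 = {a, f}  B4 = {b, e}  B5 = {d, f}
Tree: B1–B2, B1–B3, B2–B4, B3–B5

Each bag holds 2 vertices, so the decomposition has width 1, which upper-bounds the treewidth. Any graph with an edge has treewidth ≥ 1, and G has the edge c–f. Hence tw(G) = 1 exactly.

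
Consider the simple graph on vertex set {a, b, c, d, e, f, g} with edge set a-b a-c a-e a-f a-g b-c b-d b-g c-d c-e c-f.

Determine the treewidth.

A width-2 tree decomposition is:
Bags: B1 = {a, c, e}  B2 = {a, b, c}  B3 = {a, b, g}  B4 = {a, c, f}  B5 = {b, c, d}
Tree: B1–B2, B2–B3, B2–B4, B2–B5
The largest bag has 3 vertices, giving width 2; this decomposition certifies tw(G) ≤ 2. On the other hand G contains the 3-clique {a, b, g}. A clique must lie in a single bag of any decomposition, so no decomposition can have width below 2. The upper and lower bounds meet at 2, so that is the treewidth.

2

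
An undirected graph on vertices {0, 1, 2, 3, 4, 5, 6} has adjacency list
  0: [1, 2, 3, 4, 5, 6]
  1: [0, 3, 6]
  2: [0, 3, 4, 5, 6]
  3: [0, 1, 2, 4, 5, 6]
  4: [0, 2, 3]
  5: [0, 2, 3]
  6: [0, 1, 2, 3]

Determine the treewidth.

3

A width-3 tree decomposition is:
Bags: B1 = {0, 2, 3, 6}  B2 = {0, 1, 3, 6}  B3 = {0, 2, 3, 4}  B4 = {0, 2, 3, 5}
Tree: B1–B2, B1–B3, B1–B4
Each bag holds 4 vertices, so the decomposition has width 3, which upper-bounds the treewidth. For the lower bound, the 4 vertices {0, 1, 3, 6} are pairwise adjacent, and any tree decomposition puts a clique entirely inside one bag — forcing width ≥ 3. Combining the bounds, tw(G) = 3.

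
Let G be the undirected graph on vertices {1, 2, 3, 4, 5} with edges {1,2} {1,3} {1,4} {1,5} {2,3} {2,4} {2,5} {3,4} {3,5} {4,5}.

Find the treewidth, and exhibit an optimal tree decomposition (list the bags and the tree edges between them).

Treewidth 4.
One such decomposition:
Bags: B1 = {1, 2, 3, 4, 5}
Tree: (single bag)

A single bag containing all 5 vertices is trivially a valid decomposition of width 4. On the other hand G contains the 5-clique {1, 2, 3, 4, 5}. A clique must lie in a single bag of any decomposition, so no decomposition can have width below 4. Therefore the treewidth is 4.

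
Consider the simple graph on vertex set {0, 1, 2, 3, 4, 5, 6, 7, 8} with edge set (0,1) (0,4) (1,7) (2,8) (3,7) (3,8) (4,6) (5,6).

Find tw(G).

1

A width-1 tree decomposition is:
Bags: B1 = {2, 8}  B2 = {3, 8}  B3 = {3, 7}  B4 = {1, 7}  B5 = {0, 1}  B6 = {0, 4}  B7 = {4, 6}  B8 = {5, 6}
Tree: B1–B2, B2–B3, B3–B4, B4–B5, B5–B6, B6–B7, B7–B8
The largest bag has 2 vertices, giving width 1; this decomposition certifies tw(G) ≤ 1. Since G has at least one edge (e.g. 2–8), it is not an edgeless graph, so tw(G) ≥ 1. Therefore the treewidth is 1.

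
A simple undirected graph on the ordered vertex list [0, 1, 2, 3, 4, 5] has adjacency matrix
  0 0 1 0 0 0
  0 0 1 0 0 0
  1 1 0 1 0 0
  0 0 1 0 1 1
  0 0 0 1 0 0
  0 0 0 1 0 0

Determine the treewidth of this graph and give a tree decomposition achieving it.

Each bag holds 2 vertices, so the decomposition has width 1, which upper-bounds the treewidth. G has an edge, so its treewidth is at least 1. The upper and lower bounds meet at 1, so that is the treewidth.

Treewidth 1.
Bags: B1 = {3, 4}  B2 = {2, 3}  B3 = {0, 2}  B4 = {3, 5}  B5 = {1, 2}
Tree: B1–B2, B2–B3, B2–B4, B2–B5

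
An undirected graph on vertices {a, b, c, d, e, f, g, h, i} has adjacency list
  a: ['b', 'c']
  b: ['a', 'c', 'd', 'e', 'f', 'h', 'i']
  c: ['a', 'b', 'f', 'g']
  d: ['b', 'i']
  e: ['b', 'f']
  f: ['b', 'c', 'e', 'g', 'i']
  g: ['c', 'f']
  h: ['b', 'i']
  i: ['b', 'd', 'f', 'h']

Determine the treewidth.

A width-2 tree decomposition is:
Bags: B1 = {b, d, i}  B2 = {b, h, i}  B3 = {b, f, i}  B4 = {b, c, f}  B5 = {a, b, c}  B6 = {c, f, g}  B7 = {b, e, f}
Tree: B1–B2, B2–B3, B3–B4, B4–B5, B4–B6, B3–B7
Each bag holds 3 vertices, so the decomposition has width 2, which upper-bounds the treewidth. Conversely, {c, f, g} is a clique of size 3, and the vertices of any clique must share a bag in every tree decomposition; so some bag has ≥ 3 vertices and tw(G) ≥ 2. The upper and lower bounds meet at 2, so that is the treewidth.

2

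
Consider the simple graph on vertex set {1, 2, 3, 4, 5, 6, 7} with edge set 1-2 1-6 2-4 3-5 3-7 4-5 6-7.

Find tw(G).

2

A width-2 tree decomposition is:
Bags: B1 = {3, 5, 7}  B2 = {5, 6, 7}  B3 = {1, 5, 6}  B4 = {1, 2, 5}  B5 = {2, 4, 5}
Tree: B1–B2, B2–B3, B3–B4, B4–B5
Every bag has size at most 3, so the width is 3 − 1 = 2 and tw(G) ≤ 2. The edges 5–3–7–6–1–2–4–5 form a cycle, so G is not a tree and its treewidth is at least 2. The upper and lower bounds meet at 2, so that is the treewidth.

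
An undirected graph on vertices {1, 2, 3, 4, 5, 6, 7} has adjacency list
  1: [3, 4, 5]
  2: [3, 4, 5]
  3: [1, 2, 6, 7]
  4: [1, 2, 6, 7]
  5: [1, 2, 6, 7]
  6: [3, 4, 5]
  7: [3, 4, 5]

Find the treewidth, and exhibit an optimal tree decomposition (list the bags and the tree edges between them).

Treewidth 3.
One such decomposition:
Bags: B1 = {3, 4, 5, 7}  B2 = {2, 3, 4, 5}  B3 = {1, 3, 4, 5}  B4 = {3, 4, 5, 6}
Tree: B1–B2, B2–B3, B3–B4

Each bag holds 4 vertices, so the decomposition has width 3, which upper-bounds the treewidth. For the lower bound: the 4 vertex sets {5,7}, {2,3}, {4}, {1} are disjoint, each induces a connected subgraph, and every pair is joined by at least one edge of G. Contracting each set to a single vertex therefore yields K_{4} as a minor, and since treewidth is minor-monotone, tw(G) ≥ tw(K_{4}) = 3. Combining the bounds, tw(G) = 3.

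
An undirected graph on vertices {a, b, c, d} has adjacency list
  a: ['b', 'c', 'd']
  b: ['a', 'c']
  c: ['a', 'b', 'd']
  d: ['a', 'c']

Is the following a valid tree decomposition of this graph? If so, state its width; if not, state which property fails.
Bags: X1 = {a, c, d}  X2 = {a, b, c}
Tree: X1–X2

Yes; width 2.

Vertex coverage: the bags together contain {a, b, c, d}, the full vertex set. Edge coverage: each edge of G has both endpoints in at least one bag. Running intersection: for every vertex, the bags containing it form a connected subtree. All three properties hold, so this is a valid tree decomposition of width max|bag| − 1 = 2, and hence tw(G) ≤ 2.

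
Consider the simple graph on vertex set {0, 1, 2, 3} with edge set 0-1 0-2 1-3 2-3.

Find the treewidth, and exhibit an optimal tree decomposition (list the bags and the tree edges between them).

Each bag holds 3 vertices, so the decomposition has width 2, which upper-bounds the treewidth. Since 1–0–2–3–1 is a cycle in G, G is not acyclic. Forests are exactly the graphs of treewidth ≤ 1, so tw(G) ≥ 2. Hence tw(G) = 2 exactly.

Treewidth 2.
One such decomposition:
Bags: B1 = {0, 1, 2}  B2 = {1, 2, 3}
Tree: B1–B2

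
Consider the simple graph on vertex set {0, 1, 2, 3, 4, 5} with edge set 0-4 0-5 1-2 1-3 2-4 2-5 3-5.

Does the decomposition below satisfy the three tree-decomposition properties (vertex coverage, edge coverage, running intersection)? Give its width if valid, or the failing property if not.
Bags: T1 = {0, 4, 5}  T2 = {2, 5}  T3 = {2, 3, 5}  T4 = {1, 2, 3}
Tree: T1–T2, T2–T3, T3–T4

A tree decomposition must satisfy three properties: every vertex lies in some bag; for every edge, both endpoints lie together in some bag; and for every vertex, the bags containing it form a connected subtree. Here edge (4,2) lies in no bag, so the decomposition is invalid.

No — edge (4,2) lies in no bag.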